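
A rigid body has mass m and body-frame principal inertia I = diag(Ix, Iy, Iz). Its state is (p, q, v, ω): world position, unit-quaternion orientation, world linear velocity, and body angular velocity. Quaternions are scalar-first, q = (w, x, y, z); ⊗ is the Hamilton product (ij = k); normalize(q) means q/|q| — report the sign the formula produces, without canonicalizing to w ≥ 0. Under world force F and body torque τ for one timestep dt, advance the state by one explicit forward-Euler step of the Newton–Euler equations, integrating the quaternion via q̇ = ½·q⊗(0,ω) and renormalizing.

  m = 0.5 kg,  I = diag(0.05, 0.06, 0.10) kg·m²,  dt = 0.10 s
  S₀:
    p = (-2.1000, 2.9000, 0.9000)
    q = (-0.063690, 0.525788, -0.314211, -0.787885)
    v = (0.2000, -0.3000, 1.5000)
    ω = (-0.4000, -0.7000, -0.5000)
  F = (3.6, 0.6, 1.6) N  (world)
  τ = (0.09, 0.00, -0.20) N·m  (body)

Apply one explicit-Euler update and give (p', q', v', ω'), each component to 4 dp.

p' = (-2.0800, 2.8700, 1.0500)
q' = (-0.0838, 0.5068, -0.2828, -0.8101)
v' = (0.9200, -0.1800, 1.8200)
ω' = (-0.2480, -0.6833, -0.7028)

precession coupling ω×(Iω) = (0.0140, -0.0100, 0.0028)
angular accel α = (1.5200, 0.1667, -2.0280)
new body rate ω' = (-0.2480, -0.6833, -0.7028)
2q̇ = q⊗(0,ω) = (-0.4035750, -0.3689380, 0.6226310, -0.4618910)
q' = normalize(q + ½dt·q⊗(0,ω)) = (-0.0838, 0.5068, -0.2828, -0.8101)
p + v·dt = (-2.0800, 2.8700, 1.0500)
v + (F/m)dt = (0.9200, -0.1800, 1.8200)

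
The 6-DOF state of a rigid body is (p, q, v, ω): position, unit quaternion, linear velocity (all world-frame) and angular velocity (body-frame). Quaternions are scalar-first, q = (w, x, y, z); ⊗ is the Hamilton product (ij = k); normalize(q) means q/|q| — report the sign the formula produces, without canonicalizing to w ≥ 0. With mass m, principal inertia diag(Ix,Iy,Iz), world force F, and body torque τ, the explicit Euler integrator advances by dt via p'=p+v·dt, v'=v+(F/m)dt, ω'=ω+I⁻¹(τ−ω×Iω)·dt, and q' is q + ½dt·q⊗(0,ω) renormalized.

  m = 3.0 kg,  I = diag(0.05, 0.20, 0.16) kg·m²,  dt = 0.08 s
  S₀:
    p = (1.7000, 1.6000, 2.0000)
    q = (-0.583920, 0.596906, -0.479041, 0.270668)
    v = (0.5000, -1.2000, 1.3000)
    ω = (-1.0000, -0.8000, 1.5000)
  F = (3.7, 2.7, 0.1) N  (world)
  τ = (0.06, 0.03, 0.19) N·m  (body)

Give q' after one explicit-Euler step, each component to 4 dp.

q' = (-0.5898, 0.5983, -0.5054, 0.1968)

q⊗(0,ω) = (-0.1923288, 0.0818929, -0.6988910, -1.8324458)
updated quaternion q' = (-0.5898, 0.5983, -0.5054, 0.1968)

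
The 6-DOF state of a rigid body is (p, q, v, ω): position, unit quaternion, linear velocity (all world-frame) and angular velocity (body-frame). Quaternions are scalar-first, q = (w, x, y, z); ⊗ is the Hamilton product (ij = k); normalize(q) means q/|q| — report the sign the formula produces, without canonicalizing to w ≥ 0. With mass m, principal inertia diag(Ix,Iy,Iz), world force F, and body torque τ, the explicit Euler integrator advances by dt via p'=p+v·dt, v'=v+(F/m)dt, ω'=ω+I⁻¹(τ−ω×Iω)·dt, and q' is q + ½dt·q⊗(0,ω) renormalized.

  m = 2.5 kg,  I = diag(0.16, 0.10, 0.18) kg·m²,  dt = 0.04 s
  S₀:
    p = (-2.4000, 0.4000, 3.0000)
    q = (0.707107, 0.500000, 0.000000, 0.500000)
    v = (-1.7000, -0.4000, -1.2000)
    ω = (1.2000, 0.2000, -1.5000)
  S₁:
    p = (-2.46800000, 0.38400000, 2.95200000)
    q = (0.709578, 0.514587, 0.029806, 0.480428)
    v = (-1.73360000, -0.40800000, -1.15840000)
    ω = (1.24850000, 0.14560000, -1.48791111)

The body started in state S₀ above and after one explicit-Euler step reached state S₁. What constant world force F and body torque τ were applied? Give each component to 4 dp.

F = (-2.1000, -0.5000, 2.6000)
τ = (0.1700, -0.1000, 0.0400)

Δω = ω₁−ω₀ = (0.04850000, -0.05440000, 0.01208889)
applied torque τ = (0.1700, -0.1000, 0.0400)
Δv = v₁−v₀ = (-0.03360000, -0.00800000, 0.04160000)
m·(v₁−v₀)/dt = (-2.1000, -0.5000, 2.6000)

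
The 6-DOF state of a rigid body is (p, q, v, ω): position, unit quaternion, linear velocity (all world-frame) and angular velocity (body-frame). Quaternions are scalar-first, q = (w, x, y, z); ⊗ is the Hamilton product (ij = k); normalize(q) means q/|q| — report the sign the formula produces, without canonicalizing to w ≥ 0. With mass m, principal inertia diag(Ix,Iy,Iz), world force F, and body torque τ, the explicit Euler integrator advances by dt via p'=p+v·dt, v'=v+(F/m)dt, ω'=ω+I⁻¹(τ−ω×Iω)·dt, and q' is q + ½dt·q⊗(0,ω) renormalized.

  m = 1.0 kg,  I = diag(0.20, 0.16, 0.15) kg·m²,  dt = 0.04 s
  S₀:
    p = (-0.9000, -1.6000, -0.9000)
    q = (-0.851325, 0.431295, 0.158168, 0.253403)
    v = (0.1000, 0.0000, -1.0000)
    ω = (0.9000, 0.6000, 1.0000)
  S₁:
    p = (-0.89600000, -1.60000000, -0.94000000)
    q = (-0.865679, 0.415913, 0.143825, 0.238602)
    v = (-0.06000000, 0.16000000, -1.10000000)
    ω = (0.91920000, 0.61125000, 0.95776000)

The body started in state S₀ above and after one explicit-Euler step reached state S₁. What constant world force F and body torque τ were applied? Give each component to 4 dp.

F = (-4.0000, 4.0000, -2.5000)
τ = (0.0900, 0.0900, -0.1800)

v₁ − v₀ = (-0.16000000, 0.16000000, -0.10000000)
F = m·Δv/dt = (-4.0000, 4.0000, -2.5000)
ω₁ − ω₀ = (0.01920000, 0.01125000, -0.04224000)
I·α + gyro = (0.0900, 0.0900, -0.1800)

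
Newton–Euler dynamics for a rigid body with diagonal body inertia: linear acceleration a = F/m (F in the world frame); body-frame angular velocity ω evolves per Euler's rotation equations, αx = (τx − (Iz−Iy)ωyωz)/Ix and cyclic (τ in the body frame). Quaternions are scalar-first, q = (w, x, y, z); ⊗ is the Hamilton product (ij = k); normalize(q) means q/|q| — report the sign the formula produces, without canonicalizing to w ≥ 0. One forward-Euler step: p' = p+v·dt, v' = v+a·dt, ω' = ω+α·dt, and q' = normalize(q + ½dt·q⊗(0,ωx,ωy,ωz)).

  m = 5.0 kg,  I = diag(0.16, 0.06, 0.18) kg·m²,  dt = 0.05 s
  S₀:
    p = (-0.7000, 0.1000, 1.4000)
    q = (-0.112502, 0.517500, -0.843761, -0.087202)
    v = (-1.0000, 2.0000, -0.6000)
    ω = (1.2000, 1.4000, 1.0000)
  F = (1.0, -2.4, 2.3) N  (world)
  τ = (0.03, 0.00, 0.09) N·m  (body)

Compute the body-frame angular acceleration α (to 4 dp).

α = (-0.8625, 0.4000, 1.4333)

precession coupling ω×(Iω) = (0.1680, -0.0240, -0.1680)
angular accel α = (-0.8625, 0.4000, 1.4333)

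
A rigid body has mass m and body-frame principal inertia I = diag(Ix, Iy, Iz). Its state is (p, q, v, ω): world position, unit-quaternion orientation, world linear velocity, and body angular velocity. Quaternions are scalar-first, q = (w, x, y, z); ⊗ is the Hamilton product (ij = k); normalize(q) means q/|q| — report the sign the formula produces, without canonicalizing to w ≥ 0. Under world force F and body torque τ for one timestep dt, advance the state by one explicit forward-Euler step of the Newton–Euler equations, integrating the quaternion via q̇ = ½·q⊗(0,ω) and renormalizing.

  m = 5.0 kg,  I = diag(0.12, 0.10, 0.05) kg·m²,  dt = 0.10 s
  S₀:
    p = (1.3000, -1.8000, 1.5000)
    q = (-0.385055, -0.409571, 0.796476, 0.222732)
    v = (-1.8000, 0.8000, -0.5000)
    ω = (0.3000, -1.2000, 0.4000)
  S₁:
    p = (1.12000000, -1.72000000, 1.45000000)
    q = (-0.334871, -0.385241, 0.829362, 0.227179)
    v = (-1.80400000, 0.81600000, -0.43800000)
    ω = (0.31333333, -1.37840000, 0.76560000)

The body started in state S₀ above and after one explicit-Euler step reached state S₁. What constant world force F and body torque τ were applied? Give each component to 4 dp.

v₁ − v₀ = (-0.00400000, 0.01600000, 0.06200000)
m·(v₁−v₀)/dt = (-0.2000, 0.8000, 3.1000)
ω₁ − ω₀ = (0.01333333, -0.17840000, 0.36560000)
applied torque τ = (0.0400, -0.1700, 0.1900)

F = (-0.2000, 0.8000, 3.1000)
τ = (0.0400, -0.1700, 0.1900)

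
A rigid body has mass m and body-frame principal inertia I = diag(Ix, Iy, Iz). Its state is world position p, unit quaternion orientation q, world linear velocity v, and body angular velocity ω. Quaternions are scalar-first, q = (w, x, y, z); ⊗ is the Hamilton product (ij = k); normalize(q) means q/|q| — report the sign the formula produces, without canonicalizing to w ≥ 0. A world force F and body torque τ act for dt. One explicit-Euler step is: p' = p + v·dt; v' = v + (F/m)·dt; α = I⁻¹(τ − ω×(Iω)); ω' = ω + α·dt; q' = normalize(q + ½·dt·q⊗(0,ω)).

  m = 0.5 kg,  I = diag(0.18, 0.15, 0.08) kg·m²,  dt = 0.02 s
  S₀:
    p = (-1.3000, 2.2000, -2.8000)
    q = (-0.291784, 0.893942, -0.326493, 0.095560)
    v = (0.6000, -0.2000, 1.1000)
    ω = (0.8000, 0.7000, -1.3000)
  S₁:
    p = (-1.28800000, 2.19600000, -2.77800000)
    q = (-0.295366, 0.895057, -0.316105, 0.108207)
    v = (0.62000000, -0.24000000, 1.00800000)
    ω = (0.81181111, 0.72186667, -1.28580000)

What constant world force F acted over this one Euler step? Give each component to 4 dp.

F = (0.5000, -1.0000, -2.3000)

velocity change Δv = (0.02000000, -0.04000000, -0.09200000)
F = m·Δv/dt = (0.5000, -1.0000, -2.3000)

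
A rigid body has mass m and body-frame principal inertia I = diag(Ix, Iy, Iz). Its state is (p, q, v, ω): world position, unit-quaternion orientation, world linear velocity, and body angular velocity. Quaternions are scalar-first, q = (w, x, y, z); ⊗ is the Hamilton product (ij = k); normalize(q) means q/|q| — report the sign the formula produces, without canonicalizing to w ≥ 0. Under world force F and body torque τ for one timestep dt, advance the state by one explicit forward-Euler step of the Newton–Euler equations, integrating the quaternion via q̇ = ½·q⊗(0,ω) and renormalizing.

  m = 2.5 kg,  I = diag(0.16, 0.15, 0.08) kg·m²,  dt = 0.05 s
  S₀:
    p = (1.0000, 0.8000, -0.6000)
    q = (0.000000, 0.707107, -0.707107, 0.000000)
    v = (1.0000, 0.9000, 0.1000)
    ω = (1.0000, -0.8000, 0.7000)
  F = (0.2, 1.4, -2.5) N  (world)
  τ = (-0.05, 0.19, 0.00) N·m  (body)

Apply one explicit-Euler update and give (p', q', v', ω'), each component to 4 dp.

precession coupling ω×(Iω) = (0.0392, 0.0560, 0.0080)
α = I⁻¹(τ − ω×Iω) = (-0.5575, 0.8933, -0.1000)
ω' = ω + α·dt = (0.9721, -0.7553, 0.6950)
Hamilton product q⊗(0,ω) = (-1.2727926, -0.4949749, -0.4949749, 0.1414214)
q' = normalize(q + ½dt·q⊗(0,ω)) = (-0.0318, 0.6943, -0.7190, 0.0035)
linear accel F/m = (0.0800, 0.5600, -1.0000)
p' = p + v·dt = (1.0500, 0.8450, -0.5950)
new velocity v' = (1.0040, 0.9280, 0.0500)

p' = (1.0500, 0.8450, -0.5950)
q' = (-0.0318, 0.6943, -0.7190, 0.0035)
v' = (1.0040, 0.9280, 0.0500)
ω' = (0.9721, -0.7553, 0.6950)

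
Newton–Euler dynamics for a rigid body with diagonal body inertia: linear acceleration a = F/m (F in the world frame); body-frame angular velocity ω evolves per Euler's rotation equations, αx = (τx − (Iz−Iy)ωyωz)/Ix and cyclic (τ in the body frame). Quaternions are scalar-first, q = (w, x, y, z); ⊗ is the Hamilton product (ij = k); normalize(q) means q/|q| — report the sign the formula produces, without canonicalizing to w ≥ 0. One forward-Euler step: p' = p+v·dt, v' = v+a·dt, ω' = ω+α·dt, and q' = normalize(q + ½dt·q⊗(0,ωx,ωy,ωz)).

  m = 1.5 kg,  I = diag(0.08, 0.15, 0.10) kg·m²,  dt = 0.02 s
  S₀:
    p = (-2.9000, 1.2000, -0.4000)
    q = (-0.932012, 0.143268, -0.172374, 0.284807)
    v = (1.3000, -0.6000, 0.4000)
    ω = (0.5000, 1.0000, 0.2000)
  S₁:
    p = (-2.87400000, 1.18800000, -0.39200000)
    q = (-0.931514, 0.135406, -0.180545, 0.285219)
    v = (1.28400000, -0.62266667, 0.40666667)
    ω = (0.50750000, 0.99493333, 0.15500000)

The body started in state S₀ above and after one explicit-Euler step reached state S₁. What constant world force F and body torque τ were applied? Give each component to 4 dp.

rate change Δω = (0.00750000, -0.00506667, -0.04500000)
I·α + gyro = (0.0200, -0.0400, -0.1900)
Δv = v₁−v₀ = (-0.01600000, -0.02266667, 0.00666667)
F = m·Δv/dt = (-1.2000, -1.7000, 0.5000)

F = (-1.2000, -1.7000, 0.5000)
τ = (0.0200, -0.0400, -0.1900)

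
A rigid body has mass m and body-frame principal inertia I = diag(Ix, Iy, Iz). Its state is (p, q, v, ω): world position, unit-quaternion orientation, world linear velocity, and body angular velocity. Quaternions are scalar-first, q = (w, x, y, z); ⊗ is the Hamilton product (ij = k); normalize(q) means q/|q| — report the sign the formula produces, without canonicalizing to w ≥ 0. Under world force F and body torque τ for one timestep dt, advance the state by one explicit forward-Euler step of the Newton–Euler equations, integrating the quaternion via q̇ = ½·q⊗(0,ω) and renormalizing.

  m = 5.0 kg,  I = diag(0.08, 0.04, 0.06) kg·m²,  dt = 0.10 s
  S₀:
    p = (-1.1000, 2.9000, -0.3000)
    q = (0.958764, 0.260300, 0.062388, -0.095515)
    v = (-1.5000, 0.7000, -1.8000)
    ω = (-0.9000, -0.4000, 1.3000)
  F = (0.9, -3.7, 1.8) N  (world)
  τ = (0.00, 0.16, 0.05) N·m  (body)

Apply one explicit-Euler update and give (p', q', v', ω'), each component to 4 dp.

p' = (-1.2500, 2.9700, -0.4800)
q' = (0.9747, 0.2186, 0.0305, -0.0355)
v' = (-1.4820, 0.6260, -1.7640)
ω' = (-0.8870, 0.0585, 1.4073)

gyro term ω×Iω = (-0.0104, -0.0234, -0.0144)
angular accel α = (0.1300, 4.5850, 1.0733)
ω + α·dt = (-0.8870, 0.0585, 1.4073)
Hamilton product q⊗(0,ω) = (0.3833947, -0.8199892, -0.6359321, 1.1984224)
updated quaternion q' = (0.9747, 0.2186, 0.0305, -0.0355)
a = F/m = (0.1800, -0.7400, 0.3600)
p + v·dt = (-1.2500, 2.9700, -0.4800)
new velocity v' = (-1.4820, 0.6260, -1.7640)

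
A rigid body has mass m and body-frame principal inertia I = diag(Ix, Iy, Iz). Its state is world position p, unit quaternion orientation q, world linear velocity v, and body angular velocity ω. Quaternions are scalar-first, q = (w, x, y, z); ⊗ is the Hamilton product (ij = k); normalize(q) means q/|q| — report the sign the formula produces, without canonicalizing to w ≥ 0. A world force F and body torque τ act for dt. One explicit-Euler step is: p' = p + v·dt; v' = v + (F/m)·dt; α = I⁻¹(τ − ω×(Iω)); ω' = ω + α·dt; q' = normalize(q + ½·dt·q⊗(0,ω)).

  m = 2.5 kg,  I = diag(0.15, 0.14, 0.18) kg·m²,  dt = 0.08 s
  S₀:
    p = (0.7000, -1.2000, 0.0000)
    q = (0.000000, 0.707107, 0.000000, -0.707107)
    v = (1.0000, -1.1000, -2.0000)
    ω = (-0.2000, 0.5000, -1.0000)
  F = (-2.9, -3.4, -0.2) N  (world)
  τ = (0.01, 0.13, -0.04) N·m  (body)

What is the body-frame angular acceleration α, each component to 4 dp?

ω×(Iω) gyroscopic = (-0.0200, -0.0060, 0.0010)
(τ − ω×Iω)/I = (0.2000, 0.9714, -0.2278)

α = (0.2000, 0.9714, -0.2278)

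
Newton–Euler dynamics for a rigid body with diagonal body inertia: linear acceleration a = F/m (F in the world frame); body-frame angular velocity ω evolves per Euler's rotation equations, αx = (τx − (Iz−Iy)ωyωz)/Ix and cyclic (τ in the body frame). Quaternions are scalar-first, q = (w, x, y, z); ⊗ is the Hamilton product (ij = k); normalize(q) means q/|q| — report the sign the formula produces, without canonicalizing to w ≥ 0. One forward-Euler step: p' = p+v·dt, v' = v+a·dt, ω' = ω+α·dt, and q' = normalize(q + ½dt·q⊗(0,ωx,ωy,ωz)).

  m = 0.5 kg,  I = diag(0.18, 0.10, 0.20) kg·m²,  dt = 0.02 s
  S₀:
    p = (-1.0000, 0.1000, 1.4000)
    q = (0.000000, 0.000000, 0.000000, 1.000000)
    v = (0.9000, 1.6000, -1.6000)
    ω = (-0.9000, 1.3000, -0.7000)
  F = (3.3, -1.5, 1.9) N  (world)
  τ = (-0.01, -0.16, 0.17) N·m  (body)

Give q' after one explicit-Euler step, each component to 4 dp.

q' = (0.0070, -0.0130, -0.0090, 0.9999)

2q̇ = q⊗(0,ω) = (0.7000000, -1.3000000, -0.9000000, 0.0000000)
q + ½dt·q⊗(0,ω), renormalized = (0.0070, -0.0130, -0.0090, 0.9999)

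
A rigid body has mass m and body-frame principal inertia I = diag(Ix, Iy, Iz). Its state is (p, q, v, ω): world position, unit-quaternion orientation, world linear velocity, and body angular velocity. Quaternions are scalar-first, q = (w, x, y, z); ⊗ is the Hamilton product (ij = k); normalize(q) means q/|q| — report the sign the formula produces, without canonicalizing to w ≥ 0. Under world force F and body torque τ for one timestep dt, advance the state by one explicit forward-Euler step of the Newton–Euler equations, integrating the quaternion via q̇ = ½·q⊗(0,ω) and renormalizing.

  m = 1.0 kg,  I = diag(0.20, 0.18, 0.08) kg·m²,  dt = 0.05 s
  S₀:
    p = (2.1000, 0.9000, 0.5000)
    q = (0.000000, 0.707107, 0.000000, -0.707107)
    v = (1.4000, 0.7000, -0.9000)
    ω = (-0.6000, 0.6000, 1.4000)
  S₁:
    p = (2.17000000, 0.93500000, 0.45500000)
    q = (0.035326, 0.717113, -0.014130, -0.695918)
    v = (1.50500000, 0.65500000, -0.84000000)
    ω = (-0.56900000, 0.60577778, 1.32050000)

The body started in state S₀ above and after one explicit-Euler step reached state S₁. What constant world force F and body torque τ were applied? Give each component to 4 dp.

F = (2.1000, -0.9000, 1.2000)
τ = (0.0400, -0.0800, -0.1200)

velocity change Δv = (0.10500000, -0.04500000, 0.06000000)
m·(v₁−v₀)/dt = (2.1000, -0.9000, 1.2000)
ω₁ − ω₀ = (0.03100000, 0.00577778, -0.07950000)
precession coupling = (-0.0840, -0.1008, 0.0072)
I·α + gyro = (0.0400, -0.0800, -0.1200)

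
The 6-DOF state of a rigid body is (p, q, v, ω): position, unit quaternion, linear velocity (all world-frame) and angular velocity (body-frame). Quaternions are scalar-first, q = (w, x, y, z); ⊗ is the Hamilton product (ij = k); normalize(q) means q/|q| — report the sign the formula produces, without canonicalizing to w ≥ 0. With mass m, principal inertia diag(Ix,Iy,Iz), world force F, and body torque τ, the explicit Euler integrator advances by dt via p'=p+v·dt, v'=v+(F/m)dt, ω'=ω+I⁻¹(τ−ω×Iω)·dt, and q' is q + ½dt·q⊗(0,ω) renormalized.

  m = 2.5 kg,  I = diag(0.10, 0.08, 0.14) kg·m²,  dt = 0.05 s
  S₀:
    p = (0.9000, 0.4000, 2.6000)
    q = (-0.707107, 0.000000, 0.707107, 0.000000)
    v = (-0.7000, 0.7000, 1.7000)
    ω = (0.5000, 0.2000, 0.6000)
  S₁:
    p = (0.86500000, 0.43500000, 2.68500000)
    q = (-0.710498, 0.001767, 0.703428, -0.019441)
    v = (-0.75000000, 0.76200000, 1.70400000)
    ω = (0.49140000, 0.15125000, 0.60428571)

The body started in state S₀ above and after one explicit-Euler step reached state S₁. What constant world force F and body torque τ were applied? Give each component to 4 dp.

ω₁ − ω₀ = (-0.00860000, -0.04875000, 0.00428571)
I·α + gyro = (-0.0100, -0.0900, 0.0100)
Δv = v₁−v₀ = (-0.05000000, 0.06200000, 0.00400000)
m·(v₁−v₀)/dt = (-2.5000, 3.1000, 0.2000)

F = (-2.5000, 3.1000, 0.2000)
τ = (-0.0100, -0.0900, 0.0100)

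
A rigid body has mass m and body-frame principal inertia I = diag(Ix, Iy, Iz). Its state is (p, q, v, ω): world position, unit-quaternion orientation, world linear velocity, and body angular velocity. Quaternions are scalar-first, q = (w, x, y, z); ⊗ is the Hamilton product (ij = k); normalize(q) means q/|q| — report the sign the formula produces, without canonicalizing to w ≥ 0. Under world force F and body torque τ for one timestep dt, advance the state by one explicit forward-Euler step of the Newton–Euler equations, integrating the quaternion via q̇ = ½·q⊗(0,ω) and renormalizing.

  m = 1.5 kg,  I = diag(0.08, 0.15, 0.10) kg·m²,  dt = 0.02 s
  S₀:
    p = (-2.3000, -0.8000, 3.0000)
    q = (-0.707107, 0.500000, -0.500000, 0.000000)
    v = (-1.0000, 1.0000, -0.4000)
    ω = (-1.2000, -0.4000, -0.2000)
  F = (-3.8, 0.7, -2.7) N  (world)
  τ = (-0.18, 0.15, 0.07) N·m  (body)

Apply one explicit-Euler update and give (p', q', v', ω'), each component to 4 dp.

p + v·dt = (-2.3200, -0.7800, 2.9920)
new velocity v' = (-1.0507, 1.0093, -0.4360)
ω×(Iω) gyroscopic = (-0.0040, -0.0048, 0.0336)
α = I⁻¹(τ − ω×Iω) = (-2.2000, 1.0320, 0.3640)
ω + α·dt = (-1.2440, -0.3794, -0.1927)
q⊗(0,ω) = (0.4000000, 0.9485284, 0.3828428, -0.6585786)
q' = normalize(q + ½dt·q⊗(0,ω)) = (-0.7030, 0.5094, -0.4961, -0.0066)

p' = (-2.3200, -0.7800, 2.9920)
q' = (-0.7030, 0.5094, -0.4961, -0.0066)
v' = (-1.0507, 1.0093, -0.4360)
ω' = (-1.2440, -0.3794, -0.1927)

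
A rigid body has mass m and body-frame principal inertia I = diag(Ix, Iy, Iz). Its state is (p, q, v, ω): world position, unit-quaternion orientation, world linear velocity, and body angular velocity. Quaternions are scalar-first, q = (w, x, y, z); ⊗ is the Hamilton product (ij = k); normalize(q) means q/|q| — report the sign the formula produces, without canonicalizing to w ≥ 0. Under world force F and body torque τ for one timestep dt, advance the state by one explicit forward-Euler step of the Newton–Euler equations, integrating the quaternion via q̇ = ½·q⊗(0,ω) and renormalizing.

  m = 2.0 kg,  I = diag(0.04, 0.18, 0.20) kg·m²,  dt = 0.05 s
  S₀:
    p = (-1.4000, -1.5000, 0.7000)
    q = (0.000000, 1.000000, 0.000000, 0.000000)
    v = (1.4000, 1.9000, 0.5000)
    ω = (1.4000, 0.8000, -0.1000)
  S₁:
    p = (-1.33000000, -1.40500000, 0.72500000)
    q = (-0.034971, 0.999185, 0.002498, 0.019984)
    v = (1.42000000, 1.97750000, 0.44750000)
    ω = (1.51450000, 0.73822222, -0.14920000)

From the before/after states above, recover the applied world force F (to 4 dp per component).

velocity change Δv = (0.02000000, 0.07750000, -0.05250000)
applied force F = (0.8000, 3.1000, -2.1000)

F = (0.8000, 3.1000, -2.1000)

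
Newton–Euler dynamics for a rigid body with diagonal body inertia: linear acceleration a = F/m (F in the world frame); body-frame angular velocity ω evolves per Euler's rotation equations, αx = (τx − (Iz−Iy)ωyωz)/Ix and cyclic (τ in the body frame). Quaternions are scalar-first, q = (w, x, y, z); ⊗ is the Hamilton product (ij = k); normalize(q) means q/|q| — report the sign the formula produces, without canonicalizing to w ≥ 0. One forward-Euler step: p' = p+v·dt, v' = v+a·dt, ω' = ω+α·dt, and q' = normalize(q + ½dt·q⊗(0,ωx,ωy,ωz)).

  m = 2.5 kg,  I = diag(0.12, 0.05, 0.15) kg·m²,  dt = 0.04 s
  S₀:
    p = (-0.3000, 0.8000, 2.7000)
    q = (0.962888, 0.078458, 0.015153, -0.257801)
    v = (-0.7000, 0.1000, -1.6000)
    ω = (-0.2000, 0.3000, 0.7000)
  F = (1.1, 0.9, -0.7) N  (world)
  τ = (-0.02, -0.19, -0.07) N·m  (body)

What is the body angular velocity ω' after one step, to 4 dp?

ω×(Iω) gyroscopic = (0.0210, 0.0042, 0.0042)
(τ − ω×Iω)/I = (-0.3417, -3.8840, -0.4947)
new body rate ω' = (-0.2137, 0.1446, 0.6802)

ω' = (-0.2137, 0.1446, 0.6802)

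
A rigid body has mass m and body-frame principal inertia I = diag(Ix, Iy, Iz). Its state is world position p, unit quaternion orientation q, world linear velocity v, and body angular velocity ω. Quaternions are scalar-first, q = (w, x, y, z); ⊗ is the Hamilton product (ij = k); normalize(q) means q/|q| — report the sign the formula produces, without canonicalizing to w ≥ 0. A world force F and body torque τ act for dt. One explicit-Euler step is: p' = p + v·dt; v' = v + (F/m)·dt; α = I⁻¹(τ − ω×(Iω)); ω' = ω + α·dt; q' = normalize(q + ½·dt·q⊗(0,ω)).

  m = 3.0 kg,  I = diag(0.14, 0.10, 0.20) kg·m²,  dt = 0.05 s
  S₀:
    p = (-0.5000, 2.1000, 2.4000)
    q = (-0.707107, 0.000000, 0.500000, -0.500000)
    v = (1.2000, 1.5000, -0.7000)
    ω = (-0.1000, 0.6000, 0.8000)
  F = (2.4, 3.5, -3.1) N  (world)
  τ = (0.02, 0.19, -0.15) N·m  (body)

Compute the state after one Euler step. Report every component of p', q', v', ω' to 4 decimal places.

p' = (-0.4400, 2.1750, 2.3650)
q' = (-0.7044, 0.0193, 0.4905, -0.5127)
v' = (1.2400, 1.5583, -0.7517)
ω' = (-0.1100, 0.6926, 0.7619)

angular accel α = (-0.2000, 1.8520, -0.7620)
ω' = ω + α·dt = (-0.1100, 0.6926, 0.7619)
2q̇ = q⊗(0,ω) = (0.1000000, 0.7707107, -0.3742642, -0.5156856)
q' = normalize(q + ½dt·q⊗(0,ω)) = (-0.7044, 0.0193, 0.4905, -0.5127)
linear accel F/m = (0.8000, 1.1667, -1.0333)
p' = p + v·dt = (-0.4400, 2.1750, 2.3650)
new velocity v' = (1.2400, 1.5583, -0.7517)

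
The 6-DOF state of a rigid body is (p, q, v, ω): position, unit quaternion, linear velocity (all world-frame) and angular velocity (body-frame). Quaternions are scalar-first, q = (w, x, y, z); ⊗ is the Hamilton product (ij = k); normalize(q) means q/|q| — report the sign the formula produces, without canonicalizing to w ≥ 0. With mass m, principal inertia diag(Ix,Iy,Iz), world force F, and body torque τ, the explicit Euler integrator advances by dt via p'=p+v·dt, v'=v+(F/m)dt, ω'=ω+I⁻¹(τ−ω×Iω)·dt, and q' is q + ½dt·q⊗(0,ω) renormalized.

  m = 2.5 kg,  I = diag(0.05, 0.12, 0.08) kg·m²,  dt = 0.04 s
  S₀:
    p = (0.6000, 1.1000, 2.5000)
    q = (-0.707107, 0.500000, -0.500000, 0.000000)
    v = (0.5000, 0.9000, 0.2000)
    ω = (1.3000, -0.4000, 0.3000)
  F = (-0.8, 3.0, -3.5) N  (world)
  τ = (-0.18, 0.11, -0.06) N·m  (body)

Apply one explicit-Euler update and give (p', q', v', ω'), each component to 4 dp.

p' = (0.6200, 1.1360, 2.5080)
q' = (-0.7238, 0.4784, -0.4972, 0.0048)
v' = (0.4872, 0.9480, 0.1440)
ω' = (1.1522, -0.3594, 0.2882)

a = (-0.3200, 1.2000, -1.4000)
new position p' = (0.6200, 1.1360, 2.5080)
new velocity v' = (0.4872, 0.9480, 0.1440)
ω×(Iω) gyroscopic = (0.0048, -0.0117, -0.0364)
α = I⁻¹(τ − ω×Iω) = (-3.6960, 1.0142, -0.2950)
ω' = ω + α·dt = (1.1522, -0.3594, 0.2882)
Hamilton product q⊗(0,ω) = (-0.8500000, -1.0692391, 0.1328428, 0.2378679)
updated quaternion q' = (-0.7238, 0.4784, -0.4972, 0.0048)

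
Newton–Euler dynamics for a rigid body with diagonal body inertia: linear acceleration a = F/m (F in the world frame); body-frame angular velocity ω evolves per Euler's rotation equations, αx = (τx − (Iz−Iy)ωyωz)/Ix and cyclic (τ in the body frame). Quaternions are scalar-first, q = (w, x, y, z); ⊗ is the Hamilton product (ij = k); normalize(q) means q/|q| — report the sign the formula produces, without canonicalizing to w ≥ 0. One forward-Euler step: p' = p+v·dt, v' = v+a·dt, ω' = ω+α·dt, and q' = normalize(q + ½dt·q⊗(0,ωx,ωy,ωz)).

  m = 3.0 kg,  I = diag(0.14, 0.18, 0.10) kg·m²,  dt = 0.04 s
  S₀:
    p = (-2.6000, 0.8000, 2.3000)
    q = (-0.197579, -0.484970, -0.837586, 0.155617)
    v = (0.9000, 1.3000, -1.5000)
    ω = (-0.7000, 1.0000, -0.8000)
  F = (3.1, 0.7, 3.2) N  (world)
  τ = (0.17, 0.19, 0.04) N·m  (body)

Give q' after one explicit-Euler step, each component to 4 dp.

Hamilton product q⊗(0,ω) = (0.6226006, 0.6527571, -0.6944869, -0.9132170)
q' = normalize(q + ½dt·q⊗(0,ω)) = (-0.1850, -0.4717, -0.8511, 0.1373)

q' = (-0.1850, -0.4717, -0.8511, 0.1373)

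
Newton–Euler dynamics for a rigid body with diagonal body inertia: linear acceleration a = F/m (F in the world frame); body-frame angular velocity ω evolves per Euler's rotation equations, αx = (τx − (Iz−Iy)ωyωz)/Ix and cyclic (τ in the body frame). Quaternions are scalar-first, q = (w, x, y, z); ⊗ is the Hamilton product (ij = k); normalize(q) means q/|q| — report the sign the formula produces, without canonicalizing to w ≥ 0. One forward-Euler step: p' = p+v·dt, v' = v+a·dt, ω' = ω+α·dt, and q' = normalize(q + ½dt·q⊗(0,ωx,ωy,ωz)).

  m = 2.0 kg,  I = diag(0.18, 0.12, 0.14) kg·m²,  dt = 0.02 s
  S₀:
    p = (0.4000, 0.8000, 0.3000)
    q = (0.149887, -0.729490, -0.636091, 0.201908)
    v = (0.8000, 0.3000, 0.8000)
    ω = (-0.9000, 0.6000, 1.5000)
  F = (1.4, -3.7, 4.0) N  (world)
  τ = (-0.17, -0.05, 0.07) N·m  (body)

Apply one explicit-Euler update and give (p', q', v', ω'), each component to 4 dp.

α = I⁻¹(τ − ω×Iω) = (-1.0444, 0.0333, 0.2686)
new body rate ω' = (-0.9209, 0.6007, 1.5054)
Hamilton product q⊗(0,ω) = (-0.5777484, -1.2101796, 1.0024500, -0.7853454)
updated quaternion q' = (0.1441, -0.7415, -0.6260, 0.1940)
a = (0.7000, -1.8500, 2.0000)
p' = p + v·dt = (0.4160, 0.8060, 0.3160)
v + (F/m)dt = (0.8140, 0.2630, 0.8400)

p' = (0.4160, 0.8060, 0.3160)
q' = (0.1441, -0.7415, -0.6260, 0.1940)
v' = (0.8140, 0.2630, 0.8400)
ω' = (-0.9209, 0.6007, 1.5054)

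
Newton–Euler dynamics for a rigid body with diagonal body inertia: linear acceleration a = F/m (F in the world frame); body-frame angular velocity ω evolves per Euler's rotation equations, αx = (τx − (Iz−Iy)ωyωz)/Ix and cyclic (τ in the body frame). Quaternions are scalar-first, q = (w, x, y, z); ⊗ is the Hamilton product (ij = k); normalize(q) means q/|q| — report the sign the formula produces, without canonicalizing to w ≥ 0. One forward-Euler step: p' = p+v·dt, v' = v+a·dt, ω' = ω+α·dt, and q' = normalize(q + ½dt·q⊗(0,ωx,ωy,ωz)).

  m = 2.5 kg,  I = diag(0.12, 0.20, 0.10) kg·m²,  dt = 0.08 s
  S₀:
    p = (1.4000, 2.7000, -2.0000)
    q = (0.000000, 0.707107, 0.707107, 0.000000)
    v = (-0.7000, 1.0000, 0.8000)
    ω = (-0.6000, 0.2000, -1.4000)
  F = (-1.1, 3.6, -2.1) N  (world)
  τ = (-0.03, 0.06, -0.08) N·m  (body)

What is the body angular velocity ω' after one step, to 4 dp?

precession coupling ω×(Iω) = (0.0280, 0.0168, -0.0096)
angular accel α = (-0.4833, 0.2160, -0.7040)
new body rate ω' = (-0.6387, 0.2173, -1.4563)

ω' = (-0.6387, 0.2173, -1.4563)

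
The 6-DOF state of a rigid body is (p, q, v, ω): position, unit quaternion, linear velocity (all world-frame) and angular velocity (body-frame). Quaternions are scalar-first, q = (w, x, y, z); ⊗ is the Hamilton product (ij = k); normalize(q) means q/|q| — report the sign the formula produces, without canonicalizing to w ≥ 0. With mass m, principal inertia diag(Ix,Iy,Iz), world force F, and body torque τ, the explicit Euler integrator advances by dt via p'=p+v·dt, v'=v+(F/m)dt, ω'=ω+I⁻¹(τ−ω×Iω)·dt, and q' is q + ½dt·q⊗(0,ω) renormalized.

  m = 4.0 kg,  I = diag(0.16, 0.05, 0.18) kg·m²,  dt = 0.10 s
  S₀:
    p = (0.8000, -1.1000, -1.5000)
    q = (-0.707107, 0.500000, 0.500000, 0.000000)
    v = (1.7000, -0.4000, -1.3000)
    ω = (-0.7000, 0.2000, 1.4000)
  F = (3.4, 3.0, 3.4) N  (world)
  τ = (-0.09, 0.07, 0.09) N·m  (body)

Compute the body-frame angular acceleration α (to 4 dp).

precession coupling ω×(Iω) = (0.0364, 0.0196, 0.0154)
angular accel α = (-0.7900, 1.0080, 0.4144)

α = (-0.7900, 1.0080, 0.4144)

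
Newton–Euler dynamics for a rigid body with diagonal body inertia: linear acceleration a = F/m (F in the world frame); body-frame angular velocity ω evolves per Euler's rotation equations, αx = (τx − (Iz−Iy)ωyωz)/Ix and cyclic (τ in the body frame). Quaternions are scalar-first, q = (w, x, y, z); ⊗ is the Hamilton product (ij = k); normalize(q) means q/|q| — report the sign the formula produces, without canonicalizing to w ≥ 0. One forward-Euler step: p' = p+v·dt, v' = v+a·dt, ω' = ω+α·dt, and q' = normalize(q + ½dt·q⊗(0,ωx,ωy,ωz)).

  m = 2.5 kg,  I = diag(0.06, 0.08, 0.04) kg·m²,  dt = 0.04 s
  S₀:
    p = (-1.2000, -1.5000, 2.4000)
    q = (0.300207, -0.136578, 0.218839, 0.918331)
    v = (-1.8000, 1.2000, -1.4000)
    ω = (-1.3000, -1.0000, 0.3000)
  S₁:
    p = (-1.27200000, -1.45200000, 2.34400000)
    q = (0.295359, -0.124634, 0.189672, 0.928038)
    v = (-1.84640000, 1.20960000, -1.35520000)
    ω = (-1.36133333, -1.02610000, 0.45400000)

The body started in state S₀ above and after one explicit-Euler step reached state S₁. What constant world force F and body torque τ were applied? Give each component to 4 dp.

ω₁ − ω₀ = (-0.06133333, -0.02610000, 0.15400000)
precession coupling = (0.0120, -0.0078, 0.0260)
applied torque τ = (-0.0800, -0.0600, 0.1800)
Δv = v₁−v₀ = (-0.04640000, 0.00960000, 0.04480000)
applied force F = (-2.9000, 0.6000, 2.8000)

F = (-2.9000, 0.6000, 2.8000)
τ = (-0.0800, -0.0600, 0.1800)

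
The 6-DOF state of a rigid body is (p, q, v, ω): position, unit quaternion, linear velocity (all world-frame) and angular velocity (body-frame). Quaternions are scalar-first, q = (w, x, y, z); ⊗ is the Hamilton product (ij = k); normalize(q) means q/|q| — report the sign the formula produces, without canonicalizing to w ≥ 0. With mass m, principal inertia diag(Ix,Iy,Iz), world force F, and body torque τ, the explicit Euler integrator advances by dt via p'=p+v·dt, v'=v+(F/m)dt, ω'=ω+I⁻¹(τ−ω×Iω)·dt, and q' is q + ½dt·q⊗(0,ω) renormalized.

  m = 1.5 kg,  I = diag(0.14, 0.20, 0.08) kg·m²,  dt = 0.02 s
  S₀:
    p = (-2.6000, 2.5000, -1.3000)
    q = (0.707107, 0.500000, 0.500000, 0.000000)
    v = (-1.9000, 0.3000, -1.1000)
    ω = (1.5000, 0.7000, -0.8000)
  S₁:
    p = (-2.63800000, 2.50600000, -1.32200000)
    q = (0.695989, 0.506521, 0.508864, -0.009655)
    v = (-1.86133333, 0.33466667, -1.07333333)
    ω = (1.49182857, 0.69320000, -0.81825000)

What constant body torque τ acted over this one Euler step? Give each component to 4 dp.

τ = (0.0100, -0.1400, -0.0100)

Δω = ω₁−ω₀ = (-0.00817143, -0.00680000, -0.01825000)
precession coupling = (0.0672, -0.0720, 0.0630)
applied torque τ = (0.0100, -0.1400, -0.0100)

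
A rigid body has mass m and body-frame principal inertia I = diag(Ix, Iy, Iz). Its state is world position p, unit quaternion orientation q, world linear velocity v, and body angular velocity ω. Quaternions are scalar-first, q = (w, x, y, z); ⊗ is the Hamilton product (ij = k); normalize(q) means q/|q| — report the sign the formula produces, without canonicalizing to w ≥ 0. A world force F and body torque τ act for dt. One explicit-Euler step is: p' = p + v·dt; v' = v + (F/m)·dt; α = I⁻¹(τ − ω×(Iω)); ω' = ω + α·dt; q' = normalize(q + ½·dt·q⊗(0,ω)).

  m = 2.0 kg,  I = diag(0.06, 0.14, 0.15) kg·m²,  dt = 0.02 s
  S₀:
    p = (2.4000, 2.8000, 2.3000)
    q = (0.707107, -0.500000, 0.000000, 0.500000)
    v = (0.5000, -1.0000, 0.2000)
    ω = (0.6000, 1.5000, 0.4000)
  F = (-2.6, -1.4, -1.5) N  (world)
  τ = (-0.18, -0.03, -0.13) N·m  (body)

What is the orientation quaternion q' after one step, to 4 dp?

q⊗(0,ω) = (0.1000000, -0.3257358, 1.5606605, -0.4671572)
updated quaternion q' = (0.7080, -0.5032, 0.0156, 0.4953)

q' = (0.7080, -0.5032, 0.0156, 0.4953)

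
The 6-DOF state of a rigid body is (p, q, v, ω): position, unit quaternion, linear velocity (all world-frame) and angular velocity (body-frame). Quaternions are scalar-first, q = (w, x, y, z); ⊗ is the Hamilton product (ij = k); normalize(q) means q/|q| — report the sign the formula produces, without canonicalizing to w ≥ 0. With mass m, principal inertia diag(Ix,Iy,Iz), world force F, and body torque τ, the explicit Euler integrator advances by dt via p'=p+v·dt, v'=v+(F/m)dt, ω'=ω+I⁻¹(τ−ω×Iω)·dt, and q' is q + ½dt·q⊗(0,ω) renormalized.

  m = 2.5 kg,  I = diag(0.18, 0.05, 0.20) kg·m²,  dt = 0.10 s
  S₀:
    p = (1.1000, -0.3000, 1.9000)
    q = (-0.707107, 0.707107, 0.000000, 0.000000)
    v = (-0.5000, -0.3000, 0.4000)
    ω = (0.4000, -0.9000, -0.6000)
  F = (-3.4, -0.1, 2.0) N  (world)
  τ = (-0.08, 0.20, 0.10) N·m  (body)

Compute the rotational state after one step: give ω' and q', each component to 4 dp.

precession coupling ω×(Iω) = (0.0810, 0.0048, 0.0468)
α = I⁻¹(τ − ω×Iω) = (-0.8944, 3.9040, 0.2660)
new body rate ω' = (0.3106, -0.5096, -0.5734)
Hamilton product q⊗(0,ω) = (-0.2828428, -0.2828428, 1.0606605, -0.2121321)
q' = normalize(q + ½dt·q⊗(0,ω)) = (-0.7201, 0.6918, 0.0529, -0.0106)

ω' = (0.3106, -0.5096, -0.5734)
q' = (-0.7201, 0.6918, 0.0529, -0.0106)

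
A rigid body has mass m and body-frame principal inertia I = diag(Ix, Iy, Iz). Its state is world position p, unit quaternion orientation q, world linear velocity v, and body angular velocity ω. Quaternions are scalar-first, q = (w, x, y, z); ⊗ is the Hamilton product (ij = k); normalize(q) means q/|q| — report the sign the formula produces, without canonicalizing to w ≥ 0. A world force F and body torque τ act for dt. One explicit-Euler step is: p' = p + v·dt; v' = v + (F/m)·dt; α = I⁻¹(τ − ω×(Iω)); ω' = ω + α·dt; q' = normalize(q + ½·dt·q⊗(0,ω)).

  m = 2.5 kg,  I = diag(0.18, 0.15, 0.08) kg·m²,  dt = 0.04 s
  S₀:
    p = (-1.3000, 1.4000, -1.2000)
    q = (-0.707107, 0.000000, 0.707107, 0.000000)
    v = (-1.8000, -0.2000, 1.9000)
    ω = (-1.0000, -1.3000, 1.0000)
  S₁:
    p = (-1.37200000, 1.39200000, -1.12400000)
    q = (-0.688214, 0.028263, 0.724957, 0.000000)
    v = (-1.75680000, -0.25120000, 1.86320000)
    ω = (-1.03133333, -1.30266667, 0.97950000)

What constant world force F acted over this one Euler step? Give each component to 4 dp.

F = (2.7000, -3.2000, -2.3000)

velocity change Δv = (0.04320000, -0.05120000, -0.03680000)
m·(v₁−v₀)/dt = (2.7000, -3.2000, -2.3000)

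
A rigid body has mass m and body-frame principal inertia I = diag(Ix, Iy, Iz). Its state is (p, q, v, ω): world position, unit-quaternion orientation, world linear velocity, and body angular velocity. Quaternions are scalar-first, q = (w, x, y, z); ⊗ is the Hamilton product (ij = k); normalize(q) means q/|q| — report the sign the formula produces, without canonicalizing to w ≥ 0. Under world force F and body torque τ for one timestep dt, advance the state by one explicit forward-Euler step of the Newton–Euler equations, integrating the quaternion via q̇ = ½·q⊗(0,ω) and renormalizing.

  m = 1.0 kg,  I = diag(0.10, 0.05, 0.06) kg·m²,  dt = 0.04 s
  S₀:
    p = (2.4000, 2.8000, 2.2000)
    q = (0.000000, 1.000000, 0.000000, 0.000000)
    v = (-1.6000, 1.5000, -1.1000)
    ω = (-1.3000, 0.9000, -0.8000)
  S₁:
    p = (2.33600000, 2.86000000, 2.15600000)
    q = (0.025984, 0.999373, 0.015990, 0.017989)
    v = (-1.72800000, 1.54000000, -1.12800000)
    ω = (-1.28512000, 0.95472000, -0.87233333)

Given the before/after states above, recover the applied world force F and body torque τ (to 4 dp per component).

ω₁ − ω₀ = (0.01488000, 0.05472000, -0.07233333)
ω₀×(Iω₀) = (-0.0072, 0.0416, 0.0585)
I·α + gyro = (0.0300, 0.1100, -0.0500)
v₁ − v₀ = (-0.12800000, 0.04000000, -0.02800000)
F = m·Δv/dt = (-3.2000, 1.0000, -0.7000)

F = (-3.2000, 1.0000, -0.7000)
τ = (0.0300, 0.1100, -0.0500)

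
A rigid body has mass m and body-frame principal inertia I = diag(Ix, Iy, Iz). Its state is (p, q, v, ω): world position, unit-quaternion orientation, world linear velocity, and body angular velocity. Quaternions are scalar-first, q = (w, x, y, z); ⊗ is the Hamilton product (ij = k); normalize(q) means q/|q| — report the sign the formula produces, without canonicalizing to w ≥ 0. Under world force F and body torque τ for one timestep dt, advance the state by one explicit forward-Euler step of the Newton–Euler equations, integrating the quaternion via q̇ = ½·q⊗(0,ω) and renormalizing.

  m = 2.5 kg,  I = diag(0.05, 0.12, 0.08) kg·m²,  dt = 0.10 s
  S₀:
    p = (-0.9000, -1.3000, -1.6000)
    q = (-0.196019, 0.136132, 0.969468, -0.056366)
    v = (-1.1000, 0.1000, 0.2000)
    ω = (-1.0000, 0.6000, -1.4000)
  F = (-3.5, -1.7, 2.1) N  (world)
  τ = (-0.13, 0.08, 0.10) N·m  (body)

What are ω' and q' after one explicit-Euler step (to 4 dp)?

ω' = (-1.3272, 0.7017, -1.2225)
q' = (-0.2213, 0.0794, 0.9719, 0.0099)

angular accel α = (-3.2720, 1.0167, 1.7750)
new body rate ω' = (-1.3272, 0.7017, -1.2225)
Hamilton product q⊗(0,ω) = (-0.5244612, -1.1274166, 0.1293394, 1.3255738)
q + ½dt·q⊗(0,ω), renormalized = (-0.2213, 0.0794, 0.9719, 0.0099)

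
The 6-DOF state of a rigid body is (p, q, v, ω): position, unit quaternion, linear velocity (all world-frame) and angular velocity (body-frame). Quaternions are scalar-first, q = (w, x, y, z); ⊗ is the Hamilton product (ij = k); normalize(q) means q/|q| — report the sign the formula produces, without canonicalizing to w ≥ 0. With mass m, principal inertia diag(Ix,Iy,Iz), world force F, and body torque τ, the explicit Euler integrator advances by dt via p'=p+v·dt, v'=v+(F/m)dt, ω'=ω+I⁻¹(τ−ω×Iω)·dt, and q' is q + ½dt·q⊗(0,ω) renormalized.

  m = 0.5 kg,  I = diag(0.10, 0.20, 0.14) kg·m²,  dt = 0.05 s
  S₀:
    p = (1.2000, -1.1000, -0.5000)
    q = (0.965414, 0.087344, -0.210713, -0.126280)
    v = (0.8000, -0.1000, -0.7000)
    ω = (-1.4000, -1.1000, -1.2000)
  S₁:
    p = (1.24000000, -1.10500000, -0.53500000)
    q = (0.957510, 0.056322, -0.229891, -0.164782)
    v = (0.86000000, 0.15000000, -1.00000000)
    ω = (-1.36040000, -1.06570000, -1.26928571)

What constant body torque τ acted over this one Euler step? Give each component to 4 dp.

rate change Δω = (0.03960000, 0.03430000, -0.06928571)
gyro term ω₀×Iω₀ = (-0.0792, -0.0672, 0.1540)
applied torque τ = (0.0000, 0.0700, -0.0400)

τ = (0.0000, 0.0700, -0.0400)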